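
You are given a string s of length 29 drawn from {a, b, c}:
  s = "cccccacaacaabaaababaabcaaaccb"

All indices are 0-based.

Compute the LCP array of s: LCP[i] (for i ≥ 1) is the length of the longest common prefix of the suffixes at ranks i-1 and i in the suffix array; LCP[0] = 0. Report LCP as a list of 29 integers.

rank→(start, suffix):
  0 → (13, 'aaababaabcaaaccb')
  1 → (23, 'aaaccb')
  2 → (10, 'aabaaababaabcaaaccb')
  3 → (14, 'aababaabcaaaccb')
  4 → (19, 'aabcaaaccb')
  5 → (7, 'aacaabaaababaabcaaaccb')
  6 → (24, 'aaccb')
  7 → (11, 'abaaababaabcaaaccb')
  8 → (17, 'abaabcaaaccb')
  9 → (15, 'ababaabcaaaccb')
  10 → (20, 'abcaaaccb')
  11 → (8, 'acaabaaababaabcaaaccb')
  12 → (5, 'acaacaabaaababaabcaaaccb')
  13 → (25, 'accb')
  14 → (28, 'b')
  15 → (12, 'baaababaabcaaaccb')
  16 → (18, 'baabcaaaccb')
  17 → (16, 'babaabcaaaccb')
  18 → (21, 'bcaaaccb')
  19 → (22, 'caaaccb')
  20 → (9, 'caabaaababaabcaaaccb')
  21 → (6, 'caacaabaaababaabcaaaccb')
  22 → (4, 'cacaacaabaaababaabcaaaccb')
  23 → (27, 'cb')
  24 → (3, 'ccacaacaabaaababaabcaaaccb')
  25 → (26, 'ccb')
  26 → (2, 'cccacaacaabaaababaabcaaaccb')
  27 → (1, 'ccccacaacaabaaababaabcaaaccb')
  28 → (0, 'cccccacaacaabaaababaabcaaaccb')

SA = [13, 23, 10, 14, 19, 7, 24, 11, 17, 15, 20, 8, 5, 25, 28, 12, 18, 16, 21, 22, 9, 6, 4, 27, 3, 26, 2, 1, 0]
i: (SA[i-1],SA[i]) lcp shared
  1: (13,23) 3 'aaa'
  2: (23,10) 2 'aa'
  3: (10,14) 4 'aaba'
  4: (14,19) 3 'aab'
  5: (19,7) 2 'aa'
  6: (7,24) 3 'aac'
  7: (24,11) 1 'a'
  8: (11,17) 4 'abaa'
  9: (17,15) 3 'aba'
  10: (15,20) 2 'ab'
  11: (20,8) 1 'a'
  12: (8,5) 4 'acaa'
  13: (5,25) 2 'ac'
  14: (25,28) 0 ''
  15: (28,12) 1 'b'
  16: (12,18) 3 'baa'
  17: (18,16) 2 'ba'
  18: (16,21) 1 'b'
  19: (21,22) 0 ''
  20: (22,9) 3 'caa'
  21: (9,6) 3 'caa'
  22: (6,4) 2 'ca'
  23: (4,27) 1 'c'
  24: (27,3) 1 'c'
  25: (3,26) 2 'cc'
  26: (26,2) 2 'cc'
  27: (2,1) 3 'ccc'
  28: (1,0) 4 'cccc'

[0, 3, 2, 4, 3, 2, 3, 1, 4, 3, 2, 1, 4, 2, 0, 1, 3, 2, 1, 0, 3, 3, 2, 1, 1, 2, 2, 3, 4]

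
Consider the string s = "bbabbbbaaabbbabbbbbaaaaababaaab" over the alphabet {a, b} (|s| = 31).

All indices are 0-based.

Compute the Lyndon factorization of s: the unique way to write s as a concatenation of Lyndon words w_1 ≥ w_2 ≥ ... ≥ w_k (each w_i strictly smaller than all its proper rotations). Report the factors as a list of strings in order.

["b", "b", "abbbb", "aaabbbabbbbb", "aaaaababaaab"]

emit factor 1: 'b' (i=0, period=1)
emit factor 2: 'b' (i=1, period=1)
emit factor 3: 'abbbb' (i=2, period=5)
emit factor 4: 'aaabbbabbbbb' (i=7, period=12)
emit factor 5: 'aaaaababaaab' (i=19, period=12)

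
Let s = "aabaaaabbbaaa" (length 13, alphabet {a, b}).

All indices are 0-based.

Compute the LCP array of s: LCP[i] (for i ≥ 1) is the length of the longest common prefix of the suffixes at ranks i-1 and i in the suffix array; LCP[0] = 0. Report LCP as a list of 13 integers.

rank→(start, suffix):
  0 → (12, 'a')
  1 → (11, 'aa')
  2 → (10, 'aaa')
  3 → (3, 'aaaabbbaaa')
  4 → (4, 'aaabbbaaa')
  5 → (0, 'aabaaaabbbaaa')
  6 → (5, 'aabbbaaa')
  7 → (1, 'abaaaabbbaaa')
  8 → (6, 'abbbaaa')
  9 → (9, 'baaa')
  10 → (2, 'baaaabbbaaa')
  11 → (8, 'bbaaa')
  12 → (7, 'bbbaaa')

SA = [12, 11, 10, 3, 4, 0, 5, 1, 6, 9, 2, 8, 7]
i: (SA[i-1],SA[i]) lcp shared
  1: (12,11) 1 'a'
  2: (11,10) 2 'aa'
  3: (10,3) 3 'aaa'
  4: (3,4) 3 'aaa'
  5: (4,0) 2 'aa'
  6: (0,5) 3 'aab'
  7: (5,1) 1 'a'
  8: (1,6) 2 'ab'
  9: (6,9) 0 ''
  10: (9,2) 4 'baaa'
  11: (2,8) 1 'b'
  12: (8,7) 2 'bb'

[0, 1, 2, 3, 3, 2, 3, 1, 2, 0, 4, 1, 2]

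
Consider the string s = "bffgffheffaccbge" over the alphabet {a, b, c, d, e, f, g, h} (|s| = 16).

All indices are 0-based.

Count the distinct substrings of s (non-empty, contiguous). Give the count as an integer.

125

rank | idx | suffix
   0 |  10 | accbge
   1 |   0 | bffgffheffaccbge
   2 |  13 | bge
   3 |  12 | cbge
   4 |  11 | ccbge
   5 |  15 | e
   6 |   7 | effaccbge
   7 |   9 | faccbge
   8 |   8 | ffaccbge
   9 |   1 | ffgffheffaccbge
  10 |   4 | ffheffaccbge
  11 |   2 | fgffheffaccbge
  12 |   5 | fheffaccbge
  13 |  14 | ge
  14 |   3 | gffheffaccbge
  15 |   6 | heffaccbge

SA = [10, 0, 13, 12, 11, 15, 7, 9, 8, 1, 4, 2, 5, 14, 3, 6]
[i] adj suffixes → lcp
  [1] 10/0 → 0 ('')
  [2] 0/13 → 1 ('b')
  [3] 13/12 → 0 ('')
  [4] 12/11 → 1 ('c')
  [5] 11/15 → 0 ('')
  [6] 15/7 → 1 ('e')
  [7] 7/9 → 0 ('')
  [8] 9/8 → 1 ('f')
  [9] 8/1 → 2 ('ff')
  [10] 1/4 → 2 ('ff')
  [11] 4/2 → 1 ('f')
  [12] 2/5 → 1 ('f')
  [13] 5/14 → 0 ('')
  [14] 14/3 → 1 ('g')
  [15] 3/6 → 0 ('')

n(n+1)/2 = 16·17/2 = 136
Σ LCP = 0 + 0 + 1 + 0 + 1 + 0 + 1 + 0 + 1 + 2 + 2 + 1 + 1 + 0 + 1 + 0 = 11
distinct = 136 − 11 = 125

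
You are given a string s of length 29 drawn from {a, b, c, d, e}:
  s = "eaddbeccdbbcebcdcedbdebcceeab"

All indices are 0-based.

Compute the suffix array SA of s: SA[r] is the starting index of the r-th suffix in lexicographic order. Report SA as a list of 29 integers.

rank→(start, suffix):
  0 → (27, 'ab')
  1 → (1, 'addbeccdbbcebcdcedbdebcceeab')
  2 → (28, 'b')
  3 → (9, 'bbcebcdcedbdebcceeab')
  4 → (22, 'bcceeab')
  5 → (13, 'bcdcedbdebcceeab')
  6 → (10, 'bcebcdcedbdebcceeab')
  7 → (19, 'bdebcceeab')
  8 → (4, 'beccdbbcebcdcedbdebcceeab')
  9 → (6, 'ccdbbcebcdcedbdebcceeab')
  10 → (23, 'cceeab')
  11 → (7, 'cdbbcebcdcedbdebcceeab')
  12 → (14, 'cdcedbdebcceeab')
  13 → (11, 'cebcdcedbdebcceeab')
  14 → (16, 'cedbdebcceeab')
  15 → (24, 'ceeab')
  16 → (8, 'dbbcebcdcedbdebcceeab')
  17 → (18, 'dbdebcceeab')
  18 → (3, 'dbeccdbbcebcdcedbdebcceeab')
  19 → (15, 'dcedbdebcceeab')
  20 → (2, 'ddbeccdbbcebcdcedbdebcceeab')
  21 → (20, 'debcceeab')
  22 → (26, 'eab')
  23 → (0, 'eaddbeccdbbcebcdcedbdebcceeab')
  24 → (21, 'ebcceeab')
  25 → (12, 'ebcdcedbdebcceeab')
  26 → (5, 'eccdbbcebcdcedbdebcceeab')
  27 → (17, 'edbdebcceeab')
  28 → (25, 'eeab')

[27, 1, 28, 9, 22, 13, 10, 19, 4, 6, 23, 7, 14, 11, 16, 24, 8, 18, 3, 15, 2, 20, 26, 0, 21, 12, 5, 17, 25]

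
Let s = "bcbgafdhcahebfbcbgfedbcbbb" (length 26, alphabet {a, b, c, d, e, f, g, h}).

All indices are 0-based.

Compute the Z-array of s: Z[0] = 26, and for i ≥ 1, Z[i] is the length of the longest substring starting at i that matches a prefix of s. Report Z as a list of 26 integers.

[26, 0, 1, 0, 0, 0, 0, 0, 0, 0, 0, 0, 1, 0, 4, 0, 1, 0, 0, 0, 0, 3, 0, 1, 1, 1]

Z[0]=26
i=1: i≥r, start 0; Z[1]=0
i=2: i≥r, start 0; Z[2]=1 grow→box=[2,3)
i=3: i≥r, start 0; Z[3]=0
i=4: i≥r, start 0; Z[4]=0
i=5: i≥r, start 0; Z[5]=0
i=6: i≥r, start 0; Z[6]=0
i=7: i≥r, start 0; Z[7]=0
i=8: i≥r, start 0; Z[8]=0
i=9: i≥r, start 0; Z[9]=0
i=10: i≥r, start 0; Z[10]=0
i=11: i≥r, start 0; Z[11]=0
i=12: i≥r, start 0; Z[12]=1 grow→box=[12,13)
i=13: i≥r, start 0; Z[13]=0
i=14: i≥r, start 0; Z[14]=4 grow→box=[14,18)
i=15: min(r-i=3, Z[1]=0)=0; Z[15]=0
i=16: min(r-i=2, Z[2]=1)=1; Z[16]=1
i=17: min(r-i=1, Z[3]=0)=0; Z[17]=0
i=18: i≥r, start 0; Z[18]=0
i=19: i≥r, start 0; Z[19]=0
i=20: i≥r, start 0; Z[20]=0
i=21: i≥r, start 0; Z[21]=3 grow→box=[21,24)
i=22: min(r-i=2, Z[1]=0)=0; Z[22]=0
i=23: min(r-i=1, Z[2]=1)=1; Z[23]=1
i=24: i≥r, start 0; Z[24]=1 grow→box=[24,25)
i=25: i≥r, start 0; Z[25]=1 grow→box=[25,26)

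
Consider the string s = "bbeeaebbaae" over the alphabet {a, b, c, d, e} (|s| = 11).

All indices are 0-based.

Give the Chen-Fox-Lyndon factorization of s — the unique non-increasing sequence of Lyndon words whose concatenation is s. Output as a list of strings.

emit factor 1: 'bbee' (i=0, period=4)
emit factor 2: 'aebb' (i=4, period=4)
emit factor 3: 'aae' (i=8, period=3)

["bbee", "aebb", "aae"]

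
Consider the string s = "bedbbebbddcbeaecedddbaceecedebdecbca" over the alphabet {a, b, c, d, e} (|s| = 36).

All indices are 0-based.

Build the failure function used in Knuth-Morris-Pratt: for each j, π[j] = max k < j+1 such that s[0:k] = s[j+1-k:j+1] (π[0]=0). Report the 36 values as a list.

[0, 0, 0, 1, 1, 2, 1, 1, 0, 0, 0, 1, 2, 0, 0, 0, 0, 0, 0, 0, 1, 0, 0, 0, 0, 0, 0, 0, 0, 1, 0, 0, 0, 1, 0, 0]

π[0] = 0
j=1 s[j]='e': π[1]=0 (border '')
j=2 s[j]='d': π[2]=0 (border '')
j=3 s[j]='b': π[3]=1 (border 'b')
j=4 s[j]='b': k: 1→0; π[4]=1 (border 'b')
j=5 s[j]='e': π[5]=2 (border 'be')
j=6 s[j]='b': k: 2→0; π[6]=1 (border 'b')
j=7 s[j]='b': k: 1→0; π[7]=1 (border 'b')
j=8 s[j]='d': k: 1→0; π[8]=0 (border '')
j=9 s[j]='d': π[9]=0 (border '')
j=10 s[j]='c': π[10]=0 (border '')
j=11 s[j]='b': π[11]=1 (border 'b')
j=12 s[j]='e': π[12]=2 (border 'be')
j=13 s[j]='a': k: 2→0; π[13]=0 (border '')
j=14 s[j]='e': π[14]=0 (border '')
j=15 s[j]='c': π[15]=0 (border '')
j=16 s[j]='e': π[16]=0 (border '')
j=17 s[j]='d': π[17]=0 (border '')
j=18 s[j]='d': π[18]=0 (border '')
j=19 s[j]='d': π[19]=0 (border '')
j=20 s[j]='b': π[20]=1 (border 'b')
j=21 s[j]='a': k: 1→0; π[21]=0 (border '')
j=22 s[j]='c': π[22]=0 (border '')
j=23 s[j]='e': π[23]=0 (border '')
j=24 s[j]='e': π[24]=0 (border '')
j=25 s[j]='c': π[25]=0 (border '')
j=26 s[j]='e': π[26]=0 (border '')
j=27 s[j]='d': π[27]=0 (border '')
j=28 s[j]='e': π[28]=0 (border '')
j=29 s[j]='b': π[29]=1 (border 'b')
j=30 s[j]='d': k: 1→0; π[30]=0 (border '')
j=31 s[j]='e': π[31]=0 (border '')
j=32 s[j]='c': π[32]=0 (border '')
j=33 s[j]='b': π[33]=1 (border 'b')
j=34 s[j]='c': k: 1→0; π[34]=0 (border '')
j=35 s[j]='a': π[35]=0 (border '')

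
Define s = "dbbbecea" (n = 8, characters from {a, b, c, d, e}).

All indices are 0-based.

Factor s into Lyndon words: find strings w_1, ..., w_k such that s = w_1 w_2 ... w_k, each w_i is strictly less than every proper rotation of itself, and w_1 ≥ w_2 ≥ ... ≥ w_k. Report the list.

["d", "bbbece", "a"]

emit factor 1: 'd' (i=0, period=1)
emit factor 2: 'bbbece' (i=1, period=6)
emit factor 3: 'a' (i=7, period=1)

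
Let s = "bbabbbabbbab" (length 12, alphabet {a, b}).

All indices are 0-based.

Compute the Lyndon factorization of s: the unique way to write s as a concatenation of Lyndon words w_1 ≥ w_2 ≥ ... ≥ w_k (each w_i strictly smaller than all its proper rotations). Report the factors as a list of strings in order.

emit factor 1: 'b' (i=0, period=1)
emit factor 2: 'b' (i=1, period=1)
emit factor 3: 'abbb' (i=2, period=4)
emit factor 4: 'abbb' (i=6, period=4)
emit factor 5: 'ab' (i=10, period=2)

["b", "b", "abbb", "abbb", "ab"]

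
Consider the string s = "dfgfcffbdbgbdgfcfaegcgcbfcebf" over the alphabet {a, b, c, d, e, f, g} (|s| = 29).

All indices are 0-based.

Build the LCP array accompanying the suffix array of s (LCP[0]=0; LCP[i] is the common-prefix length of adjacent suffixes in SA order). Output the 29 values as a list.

sorted suffixes:
  #0 SA[0]=17  'aegcgcbfcebf'
  #1 SA[1]=7  'bdbgbdgfcfaegcgcbfcebf'
  #2 SA[2]=11  'bdgfcfaegcgcbfcebf'
  #3 SA[3]=27  'bf'
  #4 SA[4]=23  'bfcebf'
  #5 SA[5]=9  'bgbdgfcfaegcgcbfcebf'
  #6 SA[6]=22  'cbfcebf'
  #7 SA[7]=25  'cebf'
  #8 SA[8]=15  'cfaegcgcbfcebf'
  #9 SA[9]=4  'cffbdbgbdgfcfaegcgcbfcebf'
  #10 SA[10]=20  'cgcbfcebf'
  #11 SA[11]=8  'dbgbdgfcfaegcgcbfcebf'
  #12 SA[12]=0  'dfgfcffbdbgbdgfcfaegcgcbfcebf'
  #13 SA[13]=12  'dgfcfaegcgcbfcebf'
  #14 SA[14]=26  'ebf'
  #15 SA[15]=18  'egcgcbfcebf'
  #16 SA[16]=28  'f'
  #17 SA[17]=16  'faegcgcbfcebf'
  #18 SA[18]=6  'fbdbgbdgfcfaegcgcbfcebf'
  #19 SA[19]=24  'fcebf'
  #20 SA[20]=14  'fcfaegcgcbfcebf'
  #21 SA[21]=3  'fcffbdbgbdgfcfaegcgcbfcebf'
  #22 SA[22]=5  'ffbdbgbdgfcfaegcgcbfcebf'
  #23 SA[23]=1  'fgfcffbdbgbdgfcfaegcgcbfcebf'
  #24 SA[24]=10  'gbdgfcfaegcgcbfcebf'
  #25 SA[25]=21  'gcbfcebf'
  #26 SA[26]=19  'gcgcbfcebf'
  #27 SA[27]=13  'gfcfaegcgcbfcebf'
  #28 SA[28]=2  'gfcffbdbgbdgfcfaegcgcbfcebf'

SA = [17, 7, 11, 27, 23, 9, 22, 25, 15, 4, 20, 8, 0, 12, 26, 18, 28, 16, 6, 24, 14, 3, 5, 1, 10, 21, 19, 13, 2]
rank  pair      lcp
   1  s[17:],s[7:]  0  ''
   2  s[7:],s[11:]  2  'bd'
   3  s[11:],s[27:]  1  'b'
   4  s[27:],s[23:]  2  'bf'
   5  s[23:],s[9:]  1  'b'
   6  s[9:],s[22:]  0  ''
   7  s[22:],s[25:]  1  'c'
   8  s[25:],s[15:]  1  'c'
   9  s[15:],s[4:]  2  'cf'
  10  s[4:],s[20:]  1  'c'
  11  s[20:],s[8:]  0  ''
  12  s[8:],s[0:]  1  'd'
  13  s[0:],s[12:]  1  'd'
  14  s[12:],s[26:]  0  ''
  15  s[26:],s[18:]  1  'e'
  16  s[18:],s[28:]  0  ''
  17  s[28:],s[16:]  1  'f'
  18  s[16:],s[6:]  1  'f'
  19  s[6:],s[24:]  1  'f'
  20  s[24:],s[14:]  2  'fc'
  21  s[14:],s[3:]  3  'fcf'
  22  s[3:],s[5:]  1  'f'
  23  s[5:],s[1:]  1  'f'
  24  s[1:],s[10:]  0  ''
  25  s[10:],s[21:]  1  'g'
  26  s[21:],s[19:]  2  'gc'
  27  s[19:],s[13:]  1  'g'
  28  s[13:],s[2:]  4  'gfcf'

[0, 0, 2, 1, 2, 1, 0, 1, 1, 2, 1, 0, 1, 1, 0, 1, 0, 1, 1, 1, 2, 3, 1, 1, 0, 1, 2, 1, 4]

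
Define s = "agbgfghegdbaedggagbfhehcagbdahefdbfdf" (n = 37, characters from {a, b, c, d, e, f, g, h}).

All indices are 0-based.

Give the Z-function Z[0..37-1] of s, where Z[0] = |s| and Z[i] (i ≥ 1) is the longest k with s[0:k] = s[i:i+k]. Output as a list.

Z[0]=37
i=1: i≥r, start 0; Z[1]=0
i=2: i≥r, start 0; Z[2]=0
i=3: i≥r, start 0; Z[3]=0
i=4: i≥r, start 0; Z[4]=0
i=5: i≥r, start 0; Z[5]=0
i=6: i≥r, start 0; Z[6]=0
i=7: i≥r, start 0; Z[7]=0
i=8: i≥r, start 0; Z[8]=0
i=9: i≥r, start 0; Z[9]=0
i=10: i≥r, start 0; Z[10]=0
i=11: i≥r, start 0; Z[11]=1 scan→box=[11,12)
i=12: i≥r, start 0; Z[12]=0
i=13: i≥r, start 0; Z[13]=0
i=14: i≥r, start 0; Z[14]=0
i=15: i≥r, start 0; Z[15]=0
i=16: i≥r, start 0; Z[16]=3 scan→box=[16,19)
i=17: min(r-i=2, Z[1]=0)=0; Z[17]=0
i=18: min(r-i=1, Z[2]=0)=0; Z[18]=0
i=19: i≥r, start 0; Z[19]=0
i=20: i≥r, start 0; Z[20]=0
i=21: i≥r, start 0; Z[21]=0
i=22: i≥r, start 0; Z[22]=0
i=23: i≥r, start 0; Z[23]=0
i=24: i≥r, start 0; Z[24]=3 scan→box=[24,27)
i=25: min(r-i=2, Z[1]=0)=0; Z[25]=0
i=26: min(r-i=1, Z[2]=0)=0; Z[26]=0
i=27: i≥r, start 0; Z[27]=0
i=28: i≥r, start 0; Z[28]=1 scan→box=[28,29)
i=29: i≥r, start 0; Z[29]=0
i=30: i≥r, start 0; Z[30]=0
i=31: i≥r, start 0; Z[31]=0
i=32: i≥r, start 0; Z[32]=0
i=33: i≥r, start 0; Z[33]=0
i=34: i≥r, start 0; Z[34]=0
i=35: i≥r, start 0; Z[35]=0
i=36: i≥r, start 0; Z[36]=0

[37, 0, 0, 0, 0, 0, 0, 0, 0, 0, 0, 1, 0, 0, 0, 0, 3, 0, 0, 0, 0, 0, 0, 0, 3, 0, 0, 0, 1, 0, 0, 0, 0, 0, 0, 0, 0]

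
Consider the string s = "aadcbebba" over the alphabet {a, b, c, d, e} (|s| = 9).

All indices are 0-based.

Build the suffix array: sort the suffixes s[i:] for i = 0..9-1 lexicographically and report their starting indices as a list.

[8, 0, 1, 7, 6, 4, 3, 2, 5]

rank | idx | suffix
   0 |   8 | a
   1 |   0 | aadcbebba
   2 |   1 | adcbebba
   3 |   7 | ba
   4 |   6 | bba
   5 |   4 | bebba
   6 |   3 | cbebba
   7 |   2 | dcbebba
   8 |   5 | ebba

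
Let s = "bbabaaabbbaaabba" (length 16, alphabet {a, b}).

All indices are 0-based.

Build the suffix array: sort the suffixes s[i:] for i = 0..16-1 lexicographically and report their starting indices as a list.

[15, 10, 4, 11, 5, 2, 12, 6, 14, 9, 3, 1, 13, 8, 0, 7]

sorted suffixes:
  #0 SA[0]=15  'a'
  #1 SA[1]=10  'aaabba'
  #2 SA[2]=4  'aaabbbaaabba'
  #3 SA[3]=11  'aabba'
  #4 SA[4]=5  'aabbbaaabba'
  #5 SA[5]=2  'abaaabbbaaabba'
  #6 SA[6]=12  'abba'
  #7 SA[7]=6  'abbbaaabba'
  #8 SA[8]=14  'ba'
  #9 SA[9]=9  'baaabba'
  #10 SA[10]=3  'baaabbbaaabba'
  #11 SA[11]=1  'babaaabbbaaabba'
  #12 SA[12]=13  'bba'
  #13 SA[13]=8  'bbaaabba'
  #14 SA[14]=0  'bbabaaabbbaaabba'
  #15 SA[15]=7  'bbbaaabba'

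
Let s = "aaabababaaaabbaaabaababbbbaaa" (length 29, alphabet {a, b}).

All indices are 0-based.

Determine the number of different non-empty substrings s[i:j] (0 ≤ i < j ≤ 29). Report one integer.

sorted suffixes:
  #0 SA[0]=28  'a'
  #1 SA[1]=27  'aa'
  #2 SA[2]=26  'aaa'
  #3 SA[3]=8  'aaaabbaaabaababbbbaaa'
  #4 SA[4]=14  'aaabaababbbbaaa'
  #5 SA[5]=0  'aaabababaaaabbaaabaababbbbaaa'
  #6 SA[6]=9  'aaabbaaabaababbbbaaa'
  #7 SA[7]=15  'aabaababbbbaaa'
  #8 SA[8]=1  'aabababaaaabbaaabaababbbbaaa'
  #9 SA[9]=18  'aababbbbaaa'
  #10 SA[10]=10  'aabbaaabaababbbbaaa'
  #11 SA[11]=6  'abaaaabbaaabaababbbbaaa'
  #12 SA[12]=16  'abaababbbbaaa'
  #13 SA[13]=4  'ababaaaabbaaabaababbbbaaa'
  #14 SA[14]=2  'abababaaaabbaaabaababbbbaaa'
  #15 SA[15]=19  'ababbbbaaa'
  #16 SA[16]=11  'abbaaabaababbbbaaa'
  #17 SA[17]=21  'abbbbaaa'
  #18 SA[18]=25  'baaa'
  #19 SA[19]=7  'baaaabbaaabaababbbbaaa'
  #20 SA[20]=13  'baaabaababbbbaaa'
  #21 SA[21]=17  'baababbbbaaa'
  #22 SA[22]=5  'babaaaabbaaabaababbbbaaa'
  #23 SA[23]=3  'bababaaaabbaaabaababbbbaaa'
  #24 SA[24]=20  'babbbbaaa'
  #25 SA[25]=24  'bbaaa'
  #26 SA[26]=12  'bbaaabaababbbbaaa'
  #27 SA[27]=23  'bbbaaa'
  #28 SA[28]=22  'bbbbaaa'

SA = [28, 27, 26, 8, 14, 0, 9, 15, 1, 18, 10, 6, 16, 4, 2, 19, 11, 21, 25, 7, 13, 17, 5, 3, 20, 24, 12, 23, 22]
rank  pair      lcp
   1  s[28:],s[27:]  1  'a'
   2  s[27:],s[26:]  2  'aa'
   3  s[26:],s[8:]  3  'aaa'
   4  s[8:],s[14:]  3  'aaa'
   5  s[14:],s[0:]  5  'aaaba'
   6  s[0:],s[9:]  4  'aaab'
   7  s[9:],s[15:]  2  'aa'
   8  s[15:],s[1:]  4  'aaba'
   9  s[1:],s[18:]  5  'aabab'
  10  s[18:],s[10:]  3  'aab'
  11  s[10:],s[6:]  1  'a'
  12  s[6:],s[16:]  4  'abaa'
  13  s[16:],s[4:]  3  'aba'
  14  s[4:],s[2:]  5  'ababa'
  15  s[2:],s[19:]  4  'abab'
  16  s[19:],s[11:]  2  'ab'
  17  s[11:],s[21:]  3  'abb'
  18  s[21:],s[25:]  0  ''
  19  s[25:],s[7:]  4  'baaa'
  20  s[7:],s[13:]  4  'baaa'
  21  s[13:],s[17:]  3  'baa'
  22  s[17:],s[5:]  2  'ba'
  23  s[5:],s[3:]  4  'baba'
  24  s[3:],s[20:]  3  'bab'
  25  s[20:],s[24:]  1  'b'
  26  s[24:],s[12:]  5  'bbaaa'
  27  s[12:],s[23:]  2  'bb'
  28  s[23:],s[22:]  3  'bbb'

n(n+1)/2 = 29·30/2 = 435
Σ LCP = 0 + 1 + 2 + 3 + 3 + 5 + 4 + 2 + 4 + 5 + 3 + 1 + 4 + 3 + 5 + 4 + 2 + 3 + 0 + 4 + 4 + 3 + 2 + 4 + 3 + 1 + 5 + 2 + 3 = 85
distinct = 435 − 85 = 350

350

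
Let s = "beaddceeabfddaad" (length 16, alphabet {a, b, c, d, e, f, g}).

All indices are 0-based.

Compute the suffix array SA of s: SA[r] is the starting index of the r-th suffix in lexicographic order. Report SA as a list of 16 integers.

[13, 8, 14, 2, 0, 9, 5, 15, 12, 4, 11, 3, 7, 1, 6, 10]

rank→(start, suffix):
  0 → (13, 'aad')
  1 → (8, 'abfddaad')
  2 → (14, 'ad')
  3 → (2, 'addceeabfddaad')
  4 → (0, 'beaddceeabfddaad')
  5 → (9, 'bfddaad')
  6 → (5, 'ceeabfddaad')
  7 → (15, 'd')
  8 → (12, 'daad')
  9 → (4, 'dceeabfddaad')
  10 → (11, 'ddaad')
  11 → (3, 'ddceeabfddaad')
  12 → (7, 'eabfddaad')
  13 → (1, 'eaddceeabfddaad')
  14 → (6, 'eeabfddaad')
  15 → (10, 'fddaad')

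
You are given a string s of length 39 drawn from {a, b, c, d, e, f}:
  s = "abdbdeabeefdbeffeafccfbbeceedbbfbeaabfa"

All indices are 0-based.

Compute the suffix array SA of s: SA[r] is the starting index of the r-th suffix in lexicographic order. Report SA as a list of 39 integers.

rank | idx | suffix
   0 |  38 | a
   1 |  34 | aabfa
   2 |   0 | abdbdeabeefdbeffeafccfbbeceedbbfbeaabfa
   3 |   6 | abeefdbeffeafccfbbeceedbbfbeaabfa
   4 |  35 | abfa
   5 |  17 | afccfbbeceedbbfbeaabfa
   6 |  22 | bbeceedbbfbeaabfa
   7 |  29 | bbfbeaabfa
   8 |   1 | bdbdeabeefdbeffeafccfbbeceedbbfbeaabfa
   9 |   3 | bdeabeefdbeffeafccfbbeceedbbfbeaabfa
  10 |  32 | beaabfa
  11 |  23 | beceedbbfbeaabfa
  12 |   7 | beefdbeffeafccfbbeceedbbfbeaabfa
  13 |  12 | beffeafccfbbeceedbbfbeaabfa
  14 |  36 | bfa
  15 |  30 | bfbeaabfa
  16 |  19 | ccfbbeceedbbfbeaabfa
  17 |  25 | ceedbbfbeaabfa
  18 |  20 | cfbbeceedbbfbeaabfa
  19 |  28 | dbbfbeaabfa
  20 |   2 | dbdeabeefdbeffeafccfbbeceedbbfbeaabfa
  21 |  11 | dbeffeafccfbbeceedbbfbeaabfa
  22 |   4 | deabeefdbeffeafccfbbeceedbbfbeaabfa
  23 |  33 | eaabfa
  24 |   5 | eabeefdbeffeafccfbbeceedbbfbeaabfa
  25 |  16 | eafccfbbeceedbbfbeaabfa
  26 |  24 | eceedbbfbeaabfa
  27 |  27 | edbbfbeaabfa
  28 |  26 | eedbbfbeaabfa
  29 |   8 | eefdbeffeafccfbbeceedbbfbeaabfa
  30 |   9 | efdbeffeafccfbbeceedbbfbeaabfa
  31 |  13 | effeafccfbbeceedbbfbeaabfa
  32 |  37 | fa
  33 |  21 | fbbeceedbbfbeaabfa
  34 |  31 | fbeaabfa
  35 |  18 | fccfbbeceedbbfbeaabfa
  36 |  10 | fdbeffeafccfbbeceedbbfbeaabfa
  37 |  15 | feafccfbbeceedbbfbeaabfa
  38 |  14 | ffeafccfbbeceedbbfbeaabfa

[38, 34, 0, 6, 35, 17, 22, 29, 1, 3, 32, 23, 7, 12, 36, 30, 19, 25, 20, 28, 2, 11, 4, 33, 5, 16, 24, 27, 26, 8, 9, 13, 37, 21, 31, 18, 10, 15, 14]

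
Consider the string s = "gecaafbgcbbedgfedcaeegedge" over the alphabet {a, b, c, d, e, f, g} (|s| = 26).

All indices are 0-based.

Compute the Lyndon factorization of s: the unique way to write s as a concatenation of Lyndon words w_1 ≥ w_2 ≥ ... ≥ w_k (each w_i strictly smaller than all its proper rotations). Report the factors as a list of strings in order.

["g", "e", "c", "aafbgcbbedgfedcaeegedge"]

emit factor 1: 'g' (i=0, period=1)
emit factor 2: 'e' (i=1, period=1)
emit factor 3: 'c' (i=2, period=1)
emit factor 4: 'aafbgcbbedgfedcaeegedge' (i=3, period=23)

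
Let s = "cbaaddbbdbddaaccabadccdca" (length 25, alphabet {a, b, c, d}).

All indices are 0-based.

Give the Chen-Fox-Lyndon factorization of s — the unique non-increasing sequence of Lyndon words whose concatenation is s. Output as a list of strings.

emit factor 1: 'c' (i=0, period=1)
emit factor 2: 'b' (i=1, period=1)
emit factor 3: 'aaddbbdbdd' (i=2, period=10)
emit factor 4: 'aaccabadccdc' (i=12, period=12)
emit factor 5: 'a' (i=24, period=1)

["c", "b", "aaddbbdbdd", "aaccabadccdc", "a"]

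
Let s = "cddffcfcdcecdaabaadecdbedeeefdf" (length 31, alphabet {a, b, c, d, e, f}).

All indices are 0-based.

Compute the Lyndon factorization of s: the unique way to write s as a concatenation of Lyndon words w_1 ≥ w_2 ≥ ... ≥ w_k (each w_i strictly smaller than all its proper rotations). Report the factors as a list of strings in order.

emit factor 1: 'cddffcf' (i=0, period=7)
emit factor 2: 'cdce' (i=7, period=4)
emit factor 3: 'cd' (i=11, period=2)
emit factor 4: 'aabaadecdbedeeefdf' (i=13, period=18)

["cddffcf", "cdce", "cd", "aabaadecdbedeeefdf"]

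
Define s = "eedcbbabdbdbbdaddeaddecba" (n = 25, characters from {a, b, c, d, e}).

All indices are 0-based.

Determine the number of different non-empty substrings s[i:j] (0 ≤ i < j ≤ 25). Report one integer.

rank | idx | suffix
   0 |  24 | a
   1 |   6 | abdbdbbdaddeaddecba
   2 |  14 | addeaddecba
   3 |  18 | addecba
   4 |  23 | ba
   5 |   5 | babdbdbbdaddeaddecba
   6 |   4 | bbabdbdbbdaddeaddecba
   7 |  11 | bbdaddeaddecba
   8 |  12 | bdaddeaddecba
   9 |   9 | bdbbdaddeaddecba
  10 |   7 | bdbdbbdaddeaddecba
  11 |  22 | cba
  12 |   3 | cbbabdbdbbdaddeaddecba
  13 |  13 | daddeaddecba
  14 |  10 | dbbdaddeaddecba
  15 |   8 | dbdbbdaddeaddecba
  16 |   2 | dcbbabdbdbbdaddeaddecba
  17 |  15 | ddeaddecba
  18 |  19 | ddecba
  19 |  16 | deaddecba
  20 |  20 | decba
  21 |  17 | eaddecba
  22 |  21 | ecba
  23 |   1 | edcbbabdbdbbdaddeaddecba
  24 |   0 | eedcbbabdbdbbdaddeaddecba

SA = [24, 6, 14, 18, 23, 5, 4, 11, 12, 9, 7, 22, 3, 13, 10, 8, 2, 15, 19, 16, 20, 17, 21, 1, 0]
rank  pair      lcp
   1  s[24:],s[6:]  1  'a'
   2  s[6:],s[14:]  1  'a'
   3  s[14:],s[18:]  4  'adde'
   4  s[18:],s[23:]  0  ''
   5  s[23:],s[5:]  2  'ba'
   6  s[5:],s[4:]  1  'b'
   7  s[4:],s[11:]  2  'bb'
   8  s[11:],s[12:]  1  'b'
   9  s[12:],s[9:]  2  'bd'
  10  s[9:],s[7:]  3  'bdb'
  11  s[7:],s[22:]  0  ''
  12  s[22:],s[3:]  2  'cb'
  13  s[3:],s[13:]  0  ''
  14  s[13:],s[10:]  1  'd'
  15  s[10:],s[8:]  2  'db'
  16  s[8:],s[2:]  1  'd'
  17  s[2:],s[15:]  1  'd'
  18  s[15:],s[19:]  3  'dde'
  19  s[19:],s[16:]  1  'd'
  20  s[16:],s[20:]  2  'de'
  21  s[20:],s[17:]  0  ''
  22  s[17:],s[21:]  1  'e'
  23  s[21:],s[1:]  1  'e'
  24  s[1:],s[0:]  1  'e'

n(n+1)/2 = 25·26/2 = 325
Σ LCP = 0 + 1 + 1 + 4 + 0 + 2 + 1 + 2 + 1 + 2 + 3 + 0 + 2 + 0 + 1 + 2 + 1 + 1 + 3 + 1 + 2 + 0 + 1 + 1 + 1 = 33
distinct = 325 − 33 = 292

292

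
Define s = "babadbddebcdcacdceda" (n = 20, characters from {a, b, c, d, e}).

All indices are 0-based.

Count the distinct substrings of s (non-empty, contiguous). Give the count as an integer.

191

rank | idx | suffix
   0 |  19 | a
   1 |   1 | abadbddebcdcacdceda
   2 |  13 | acdceda
   3 |   3 | adbddebcdcacdceda
   4 |   0 | babadbddebcdcacdceda
   5 |   2 | badbddebcdcacdceda
   6 |   9 | bcdcacdceda
   7 |   5 | bddebcdcacdceda
   8 |  12 | cacdceda
   9 |  10 | cdcacdceda
  10 |  14 | cdceda
  11 |  16 | ceda
  12 |  18 | da
  13 |   4 | dbddebcdcacdceda
  14 |  11 | dcacdceda
  15 |  15 | dceda
  16 |   6 | ddebcdcacdceda
  17 |   7 | debcdcacdceda
  18 |   8 | ebcdcacdceda
  19 |  17 | eda

SA = [19, 1, 13, 3, 0, 2, 9, 5, 12, 10, 14, 16, 18, 4, 11, 15, 6, 7, 8, 17]
[i] adj suffixes → lcp
  [1] 19/1 → 1 ('a')
  [2] 1/13 → 1 ('a')
  [3] 13/3 → 1 ('a')
  [4] 3/0 → 0 ('')
  [5] 0/2 → 2 ('ba')
  [6] 2/9 → 1 ('b')
  [7] 9/5 → 1 ('b')
  [8] 5/12 → 0 ('')
  [9] 12/10 → 1 ('c')
  [10] 10/14 → 3 ('cdc')
  [11] 14/16 → 1 ('c')
  [12] 16/18 → 0 ('')
  [13] 18/4 → 1 ('d')
  [14] 4/11 → 1 ('d')
  [15] 11/15 → 2 ('dc')
  [16] 15/6 → 1 ('d')
  [17] 6/7 → 1 ('d')
  [18] 7/8 → 0 ('')
  [19] 8/17 → 1 ('e')

n(n+1)/2 = 20·21/2 = 210
Σ LCP = 0 + 1 + 1 + 1 + 0 + 2 + 1 + 1 + 0 + 1 + 3 + 1 + 0 + 1 + 1 + 2 + 1 + 1 + 0 + 1 = 19
distinct = 210 − 19 = 191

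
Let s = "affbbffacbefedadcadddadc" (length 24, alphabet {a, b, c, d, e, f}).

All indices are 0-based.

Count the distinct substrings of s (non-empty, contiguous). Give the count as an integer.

273

rank | idx | suffix
   0 |   7 | acbefedadcadddadc
   1 |  21 | adc
   2 |  14 | adcadddadc
   3 |  17 | adddadc
   4 |   0 | affbbffacbefedadcadddadc
   5 |   3 | bbffacbefedadcadddadc
   6 |   9 | befedadcadddadc
   7 |   4 | bffacbefedadcadddadc
   8 |  23 | c
   9 |  16 | cadddadc
  10 |   8 | cbefedadcadddadc
  11 |  20 | dadc
  12 |  13 | dadcadddadc
  13 |  22 | dc
  14 |  15 | dcadddadc
  15 |  19 | ddadc
  16 |  18 | dddadc
  17 |  12 | edadcadddadc
  18 |  10 | efedadcadddadc
  19 |   6 | facbefedadcadddadc
  20 |   2 | fbbffacbefedadcadddadc
  21 |  11 | fedadcadddadc
  22 |   5 | ffacbefedadcadddadc
  23 |   1 | ffbbffacbefedadcadddadc

SA = [7, 21, 14, 17, 0, 3, 9, 4, 23, 16, 8, 20, 13, 22, 15, 19, 18, 12, 10, 6, 2, 11, 5, 1]
rank  pair      lcp
   1  s[7:],s[21:]  1  'a'
   2  s[21:],s[14:]  3  'adc'
   3  s[14:],s[17:]  2  'ad'
   4  s[17:],s[0:]  1  'a'
   5  s[0:],s[3:]  0  ''
   6  s[3:],s[9:]  1  'b'
   7  s[9:],s[4:]  1  'b'
   8  s[4:],s[23:]  0  ''
   9  s[23:],s[16:]  1  'c'
  10  s[16:],s[8:]  1  'c'
  11  s[8:],s[20:]  0  ''
  12  s[20:],s[13:]  4  'dadc'
  13  s[13:],s[22:]  1  'd'
  14  s[22:],s[15:]  2  'dc'
  15  s[15:],s[19:]  1  'd'
  16  s[19:],s[18:]  2  'dd'
  17  s[18:],s[12:]  0  ''
  18  s[12:],s[10:]  1  'e'
  19  s[10:],s[6:]  0  ''
  20  s[6:],s[2:]  1  'f'
  21  s[2:],s[11:]  1  'f'
  22  s[11:],s[5:]  1  'f'
  23  s[5:],s[1:]  2  'ff'

n(n+1)/2 = 24·25/2 = 300
Σ LCP = 0 + 1 + 3 + 2 + 1 + 0 + 1 + 1 + 0 + 1 + 1 + 0 + 4 + 1 + 2 + 1 + 2 + 0 + 1 + 0 + 1 + 1 + 1 + 2 = 27
distinct = 300 − 27 = 273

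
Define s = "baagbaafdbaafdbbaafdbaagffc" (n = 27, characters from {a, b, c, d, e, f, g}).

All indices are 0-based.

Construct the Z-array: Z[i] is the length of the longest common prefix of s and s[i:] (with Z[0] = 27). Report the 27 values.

Z[0]=27
i=1: outside box; Z[1]=0
i=2: outside box; Z[2]=0
i=3: outside box; Z[3]=0
i=4: outside box; Z[4]=3 grow→box=[4,7)
i=5: min(r-i=2, Z[1]=0)=0; Z[5]=0
i=6: min(r-i=1, Z[2]=0)=0; Z[6]=0
i=7: outside box; Z[7]=0
i=8: outside box; Z[8]=0
i=9: outside box; Z[9]=3 grow→box=[9,12)
i=10: min(r-i=2, Z[1]=0)=0; Z[10]=0
i=11: min(r-i=1, Z[2]=0)=0; Z[11]=0
i=12: outside box; Z[12]=0
i=13: outside box; Z[13]=0
i=14: outside box; Z[14]=1 grow→box=[14,15)
i=15: outside box; Z[15]=3 grow→box=[15,18)
i=16: min(r-i=2, Z[1]=0)=0; Z[16]=0
i=17: min(r-i=1, Z[2]=0)=0; Z[17]=0
i=18: outside box; Z[18]=0
i=19: outside box; Z[19]=0
i=20: outside box; Z[20]=4 grow→box=[20,24)
i=21: min(r-i=3, Z[1]=0)=0; Z[21]=0
i=22: min(r-i=2, Z[2]=0)=0; Z[22]=0
i=23: min(r-i=1, Z[3]=0)=0; Z[23]=0
i=24: outside box; Z[24]=0
i=25: outside box; Z[25]=0
i=26: outside box; Z[26]=0

[27, 0, 0, 0, 3, 0, 0, 0, 0, 3, 0, 0, 0, 0, 1, 3, 0, 0, 0, 0, 4, 0, 0, 0, 0, 0, 0]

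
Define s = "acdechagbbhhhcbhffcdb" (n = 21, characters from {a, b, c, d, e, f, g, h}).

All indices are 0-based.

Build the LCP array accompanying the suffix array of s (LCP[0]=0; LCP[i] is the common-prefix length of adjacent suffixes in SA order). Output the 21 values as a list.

[0, 1, 0, 1, 1, 2, 0, 1, 2, 1, 0, 1, 0, 0, 1, 0, 0, 1, 1, 1, 2]

sorted suffixes:
  #0 SA[0]=0  'acdechagbbhhhcbhffcdb'
  #1 SA[1]=6  'agbbhhhcbhffcdb'
  #2 SA[2]=20  'b'
  #3 SA[3]=8  'bbhhhcbhffcdb'
  #4 SA[4]=14  'bhffcdb'
  #5 SA[5]=9  'bhhhcbhffcdb'
  #6 SA[6]=13  'cbhffcdb'
  #7 SA[7]=18  'cdb'
  #8 SA[8]=1  'cdechagbbhhhcbhffcdb'
  #9 SA[9]=4  'chagbbhhhcbhffcdb'
  #10 SA[10]=19  'db'
  #11 SA[11]=2  'dechagbbhhhcbhffcdb'
  #12 SA[12]=3  'echagbbhhhcbhffcdb'
  #13 SA[13]=17  'fcdb'
  #14 SA[14]=16  'ffcdb'
  #15 SA[15]=7  'gbbhhhcbhffcdb'
  #16 SA[16]=5  'hagbbhhhcbhffcdb'
  #17 SA[17]=12  'hcbhffcdb'
  #18 SA[18]=15  'hffcdb'
  #19 SA[19]=11  'hhcbhffcdb'
  #20 SA[20]=10  'hhhcbhffcdb'

SA = [0, 6, 20, 8, 14, 9, 13, 18, 1, 4, 19, 2, 3, 17, 16, 7, 5, 12, 15, 11, 10]
[i] adj suffixes → lcp
  [1] 0/6 → 1 ('a')
  [2] 6/20 → 0 ('')
  [3] 20/8 → 1 ('b')
  [4] 8/14 → 1 ('b')
  [5] 14/9 → 2 ('bh')
  [6] 9/13 → 0 ('')
  [7] 13/18 → 1 ('c')
  [8] 18/1 → 2 ('cd')
  [9] 1/4 → 1 ('c')
  [10] 4/19 → 0 ('')
  [11] 19/2 → 1 ('d')
  [12] 2/3 → 0 ('')
  [13] 3/17 → 0 ('')
  [14] 17/16 → 1 ('f')
  [15] 16/7 → 0 ('')
  [16] 7/5 → 0 ('')
  [17] 5/12 → 1 ('h')
  [18] 12/15 → 1 ('h')
  [19] 15/11 → 1 ('h')
  [20] 11/10 → 2 ('hh')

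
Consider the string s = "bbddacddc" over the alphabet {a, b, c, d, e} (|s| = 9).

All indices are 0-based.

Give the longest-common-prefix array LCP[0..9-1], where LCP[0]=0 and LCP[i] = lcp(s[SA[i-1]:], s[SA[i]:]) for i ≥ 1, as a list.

rank | idx | suffix
   0 |   4 | acddc
   1 |   0 | bbddacddc
   2 |   1 | bddacddc
   3 |   8 | c
   4 |   5 | cddc
   5 |   3 | dacddc
   6 |   7 | dc
   7 |   2 | ddacddc
   8 |   6 | ddc

SA = [4, 0, 1, 8, 5, 3, 7, 2, 6]
rank  pair      lcp
   1  s[4:],s[0:]  0  ''
   2  s[0:],s[1:]  1  'b'
   3  s[1:],s[8:]  0  ''
   4  s[8:],s[5:]  1  'c'
   5  s[5:],s[3:]  0  ''
   6  s[3:],s[7:]  1  'd'
   7  s[7:],s[2:]  1  'd'
   8  s[2:],s[6:]  2  'dd'

[0, 0, 1, 0, 1, 0, 1, 1, 2]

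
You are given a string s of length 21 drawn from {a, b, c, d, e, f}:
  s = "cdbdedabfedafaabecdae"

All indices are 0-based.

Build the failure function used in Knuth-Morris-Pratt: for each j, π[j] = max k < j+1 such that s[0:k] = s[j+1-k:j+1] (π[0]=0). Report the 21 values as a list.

π[0] = 0
j=1 s[j]='d': π[1]=0 (border '')
j=2 s[j]='b': π[2]=0 (border '')
j=3 s[j]='d': π[3]=0 (border '')
j=4 s[j]='e': π[4]=0 (border '')
j=5 s[j]='d': π[5]=0 (border '')
j=6 s[j]='a': π[6]=0 (border '')
j=7 s[j]='b': π[7]=0 (border '')
j=8 s[j]='f': π[8]=0 (border '')
j=9 s[j]='e': π[9]=0 (border '')
j=10 s[j]='d': π[10]=0 (border '')
j=11 s[j]='a': π[11]=0 (border '')
j=12 s[j]='f': π[12]=0 (border '')
j=13 s[j]='a': π[13]=0 (border '')
j=14 s[j]='a': π[14]=0 (border '')
j=15 s[j]='b': π[15]=0 (border '')
j=16 s[j]='e': π[16]=0 (border '')
j=17 s[j]='c': π[17]=1 (border 'c')
j=18 s[j]='d': π[18]=2 (border 'cd')
j=19 s[j]='a': k: 2→0; π[19]=0 (border '')
j=20 s[j]='e': π[20]=0 (border '')

[0, 0, 0, 0, 0, 0, 0, 0, 0, 0, 0, 0, 0, 0, 0, 0, 0, 1, 2, 0, 0]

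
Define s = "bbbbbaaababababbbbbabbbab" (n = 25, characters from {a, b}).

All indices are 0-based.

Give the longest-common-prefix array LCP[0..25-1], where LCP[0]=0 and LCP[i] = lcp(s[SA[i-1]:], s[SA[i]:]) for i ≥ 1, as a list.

rank→(start, suffix):
  0 → (5, 'aaababababbbbbabbbab')
  1 → (6, 'aababababbbbbabbbab')
  2 → (23, 'ab')
  3 → (7, 'ababababbbbbabbbab')
  4 → (9, 'abababbbbbabbbab')
  5 → (11, 'ababbbbbabbbab')
  6 → (19, 'abbbab')
  7 → (13, 'abbbbbabbbab')
  8 → (24, 'b')
  9 → (4, 'baaababababbbbbabbbab')
  10 → (22, 'bab')
  11 → (8, 'babababbbbbabbbab')
  12 → (10, 'bababbbbbabbbab')
  13 → (18, 'babbbab')
  14 → (12, 'babbbbbabbbab')
  15 → (3, 'bbaaababababbbbbabbbab')
  16 → (21, 'bbab')
  17 → (17, 'bbabbbab')
  18 → (2, 'bbbaaababababbbbbabbbab')
  19 → (20, 'bbbab')
  20 → (16, 'bbbabbbab')
  21 → (1, 'bbbbaaababababbbbbabbbab')
  22 → (15, 'bbbbabbbab')
  23 → (0, 'bbbbbaaababababbbbbabbbab')
  24 → (14, 'bbbbbabbbab')

SA = [5, 6, 23, 7, 9, 11, 19, 13, 24, 4, 22, 8, 10, 18, 12, 3, 21, 17, 2, 20, 16, 1, 15, 0, 14]
i: (SA[i-1],SA[i]) lcp shared
  1: (5,6) 2 'aa'
  2: (6,23) 1 'a'
  3: (23,7) 2 'ab'
  4: (7,9) 6 'ababab'
  5: (9,11) 4 'abab'
  6: (11,19) 2 'ab'
  7: (19,13) 4 'abbb'
  8: (13,24) 0 ''
  9: (24,4) 1 'b'
  10: (4,22) 2 'ba'
  11: (22,8) 3 'bab'
  12: (8,10) 5 'babab'
  13: (10,18) 3 'bab'
  14: (18,12) 5 'babbb'
  15: (12,3) 1 'b'
  16: (3,21) 3 'bba'
  17: (21,17) 4 'bbab'
  18: (17,2) 2 'bb'
  19: (2,20) 4 'bbba'
  20: (20,16) 5 'bbbab'
  21: (16,1) 3 'bbb'
  22: (1,15) 5 'bbbba'
  23: (15,0) 4 'bbbb'
  24: (0,14) 6 'bbbbba'

[0, 2, 1, 2, 6, 4, 2, 4, 0, 1, 2, 3, 5, 3, 5, 1, 3, 4, 2, 4, 5, 3, 5, 4, 6]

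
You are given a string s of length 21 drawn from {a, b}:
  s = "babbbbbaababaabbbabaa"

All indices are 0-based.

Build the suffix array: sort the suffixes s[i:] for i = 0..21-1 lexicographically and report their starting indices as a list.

[20, 19, 7, 12, 17, 10, 8, 13, 1, 18, 6, 11, 16, 9, 0, 5, 15, 4, 14, 3, 2]

sorted suffixes:
  #0 SA[0]=20  'a'
  #1 SA[1]=19  'aa'
  #2 SA[2]=7  'aababaabbbabaa'
  #3 SA[3]=12  'aabbbabaa'
  #4 SA[4]=17  'abaa'
  #5 SA[5]=10  'abaabbbabaa'
  #6 SA[6]=8  'ababaabbbabaa'
  #7 SA[7]=13  'abbbabaa'
  #8 SA[8]=1  'abbbbbaababaabbbabaa'
  #9 SA[9]=18  'baa'
  #10 SA[10]=6  'baababaabbbabaa'
  #11 SA[11]=11  'baabbbabaa'
  #12 SA[12]=16  'babaa'
  #13 SA[13]=9  'babaabbbabaa'
  #14 SA[14]=0  'babbbbbaababaabbbabaa'
  #15 SA[15]=5  'bbaababaabbbabaa'
  #16 SA[16]=15  'bbabaa'
  #17 SA[17]=4  'bbbaababaabbbabaa'
  #18 SA[18]=14  'bbbabaa'
  #19 SA[19]=3  'bbbbaababaabbbabaa'
  #20 SA[20]=2  'bbbbbaababaabbbabaa'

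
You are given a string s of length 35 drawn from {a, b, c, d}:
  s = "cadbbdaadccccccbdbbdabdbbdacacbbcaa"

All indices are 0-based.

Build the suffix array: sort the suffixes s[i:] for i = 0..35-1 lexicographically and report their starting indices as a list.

sorted suffixes:
  #0 SA[0]=34  'a'
  #1 SA[1]=33  'aa'
  #2 SA[2]=6  'aadccccccbdbbdabdbbdacacbbcaa'
  #3 SA[3]=20  'abdbbdacacbbcaa'
  #4 SA[4]=26  'acacbbcaa'
  #5 SA[5]=28  'acbbcaa'
  #6 SA[6]=1  'adbbdaadccccccbdbbdabdbbdacacbbcaa'
  #7 SA[7]=7  'adccccccbdbbdabdbbdacacbbcaa'
  #8 SA[8]=30  'bbcaa'
  #9 SA[9]=3  'bbdaadccccccbdbbdabdbbdacacbbcaa'
  #10 SA[10]=17  'bbdabdbbdacacbbcaa'
  #11 SA[11]=23  'bbdacacbbcaa'
  #12 SA[12]=31  'bcaa'
  #13 SA[13]=4  'bdaadccccccbdbbdabdbbdacacbbcaa'
  #14 SA[14]=18  'bdabdbbdacacbbcaa'
  #15 SA[15]=24  'bdacacbbcaa'
  #16 SA[16]=15  'bdbbdabdbbdacacbbcaa'
  #17 SA[17]=21  'bdbbdacacbbcaa'
  #18 SA[18]=32  'caa'
  #19 SA[19]=27  'cacbbcaa'
  #20 SA[20]=0  'cadbbdaadccccccbdbbdabdbbdacacbbcaa'
  #21 SA[21]=29  'cbbcaa'
  #22 SA[22]=14  'cbdbbdabdbbdacacbbcaa'
  #23 SA[23]=13  'ccbdbbdabdbbdacacbbcaa'
  #24 SA[24]=12  'cccbdbbdabdbbdacacbbcaa'
  #25 SA[25]=11  'ccccbdbbdabdbbdacacbbcaa'
  #26 SA[26]=10  'cccccbdbbdabdbbdacacbbcaa'
  #27 SA[27]=9  'ccccccbdbbdabdbbdacacbbcaa'
  #28 SA[28]=5  'daadccccccbdbbdabdbbdacacbbcaa'
  #29 SA[29]=19  'dabdbbdacacbbcaa'
  #30 SA[30]=25  'dacacbbcaa'
  #31 SA[31]=2  'dbbdaadccccccbdbbdabdbbdacacbbcaa'
  #32 SA[32]=16  'dbbdabdbbdacacbbcaa'
  #33 SA[33]=22  'dbbdacacbbcaa'
  #34 SA[34]=8  'dccccccbdbbdabdbbdacacbbcaa'

[34, 33, 6, 20, 26, 28, 1, 7, 30, 3, 17, 23, 31, 4, 18, 24, 15, 21, 32, 27, 0, 29, 14, 13, 12, 11, 10, 9, 5, 19, 25, 2, 16, 22, 8]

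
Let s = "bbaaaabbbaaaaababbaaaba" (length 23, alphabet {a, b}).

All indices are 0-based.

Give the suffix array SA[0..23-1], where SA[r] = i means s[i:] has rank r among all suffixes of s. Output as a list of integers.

[22, 9, 10, 2, 18, 11, 3, 19, 12, 4, 20, 13, 15, 5, 21, 8, 1, 17, 14, 7, 0, 16, 6]

rank | idx | suffix
   0 |  22 | a
   1 |   9 | aaaaababbaaaba
   2 |  10 | aaaababbaaaba
   3 |   2 | aaaabbbaaaaababbaaaba
   4 |  18 | aaaba
   5 |  11 | aaababbaaaba
   6 |   3 | aaabbbaaaaababbaaaba
   7 |  19 | aaba
   8 |  12 | aababbaaaba
   9 |   4 | aabbbaaaaababbaaaba
  10 |  20 | aba
  11 |  13 | ababbaaaba
  12 |  15 | abbaaaba
  13 |   5 | abbbaaaaababbaaaba
  14 |  21 | ba
  15 |   8 | baaaaababbaaaba
  16 |   1 | baaaabbbaaaaababbaaaba
  17 |  17 | baaaba
  18 |  14 | babbaaaba
  19 |   7 | bbaaaaababbaaaba
  20 |   0 | bbaaaabbbaaaaababbaaaba
  21 |  16 | bbaaaba
  22 |   6 | bbbaaaaababbaaaba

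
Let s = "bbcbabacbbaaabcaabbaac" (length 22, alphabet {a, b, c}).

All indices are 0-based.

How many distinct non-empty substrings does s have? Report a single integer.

rank→(start, suffix):
  0 → (10, 'aaabcaabbaac')
  1 → (15, 'aabbaac')
  2 → (11, 'aabcaabbaac')
  3 → (19, 'aac')
  4 → (4, 'abacbbaaabcaabbaac')
  5 → (16, 'abbaac')
  6 → (12, 'abcaabbaac')
  7 → (20, 'ac')
  8 → (6, 'acbbaaabcaabbaac')
  9 → (9, 'baaabcaabbaac')
  10 → (18, 'baac')
  11 → (3, 'babacbbaaabcaabbaac')
  12 → (5, 'bacbbaaabcaabbaac')
  13 → (8, 'bbaaabcaabbaac')
  14 → (17, 'bbaac')
  15 → (0, 'bbcbabacbbaaabcaabbaac')
  16 → (13, 'bcaabbaac')
  17 → (1, 'bcbabacbbaaabcaabbaac')
  18 → (21, 'c')
  19 → (14, 'caabbaac')
  20 → (2, 'cbabacbbaaabcaabbaac')
  21 → (7, 'cbbaaabcaabbaac')

SA = [10, 15, 11, 19, 4, 16, 12, 20, 6, 9, 18, 3, 5, 8, 17, 0, 13, 1, 21, 14, 2, 7]
[i] adj suffixes → lcp
  [1] 10/15 → 2 ('aa')
  [2] 15/11 → 3 ('aab')
  [3] 11/19 → 2 ('aa')
  [4] 19/4 → 1 ('a')
  [5] 4/16 → 2 ('ab')
  [6] 16/12 → 2 ('ab')
  [7] 12/20 → 1 ('a')
  [8] 20/6 → 2 ('ac')
  [9] 6/9 → 0 ('')
  [10] 9/18 → 3 ('baa')
  [11] 18/3 → 2 ('ba')
  [12] 3/5 → 2 ('ba')
  [13] 5/8 → 1 ('b')
  [14] 8/17 → 4 ('bbaa')
  [15] 17/0 → 2 ('bb')
  [16] 0/13 → 1 ('b')
  [17] 13/1 → 2 ('bc')
  [18] 1/21 → 0 ('')
  [19] 21/14 → 1 ('c')
  [20] 14/2 → 1 ('c')
  [21] 2/7 → 2 ('cb')

n(n+1)/2 = 22·23/2 = 253
Σ LCP = 0 + 2 + 3 + 2 + 1 + 2 + 2 + 1 + 2 + 0 + 3 + 2 + 2 + 1 + 4 + 2 + 1 + 2 + 0 + 1 + 1 + 2 = 36
distinct = 253 − 36 = 217

217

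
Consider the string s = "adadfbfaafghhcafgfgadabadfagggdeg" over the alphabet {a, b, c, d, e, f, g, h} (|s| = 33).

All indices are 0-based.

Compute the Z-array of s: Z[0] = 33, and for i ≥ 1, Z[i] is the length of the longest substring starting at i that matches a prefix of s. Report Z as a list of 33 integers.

[33, 0, 2, 0, 0, 0, 0, 1, 1, 0, 0, 0, 0, 0, 1, 0, 0, 0, 0, 3, 0, 1, 0, 2, 0, 0, 1, 0, 0, 0, 0, 0, 0]

Z[0]=33
i=1: i≥r, start 0; Z[1]=0
i=2: i≥r, start 0; Z[2]=2 grow→box=[2,4)
i=3: min(r-i=1, Z[1]=0)=0; Z[3]=0
i=4: i≥r, start 0; Z[4]=0
i=5: i≥r, start 0; Z[5]=0
i=6: i≥r, start 0; Z[6]=0
i=7: i≥r, start 0; Z[7]=1 grow→box=[7,8)
i=8: i≥r, start 0; Z[8]=1 grow→box=[8,9)
i=9: i≥r, start 0; Z[9]=0
i=10: i≥r, start 0; Z[10]=0
i=11: i≥r, start 0; Z[11]=0
i=12: i≥r, start 0; Z[12]=0
i=13: i≥r, start 0; Z[13]=0
i=14: i≥r, start 0; Z[14]=1 grow→box=[14,15)
i=15: i≥r, start 0; Z[15]=0
i=16: i≥r, start 0; Z[16]=0
i=17: i≥r, start 0; Z[17]=0
i=18: i≥r, start 0; Z[18]=0
i=19: i≥r, start 0; Z[19]=3 grow→box=[19,22)
i=20: min(r-i=2, Z[1]=0)=0; Z[20]=0
i=21: min(r-i=1, Z[2]=2)=1; Z[21]=1
i=22: i≥r, start 0; Z[22]=0
i=23: i≥r, start 0; Z[23]=2 grow→box=[23,25)
i=24: min(r-i=1, Z[1]=0)=0; Z[24]=0
i=25: i≥r, start 0; Z[25]=0
i=26: i≥r, start 0; Z[26]=1 grow→box=[26,27)
i=27: i≥r, start 0; Z[27]=0
i=28: i≥r, start 0; Z[28]=0
i=29: i≥r, start 0; Z[29]=0
i=30: i≥r, start 0; Z[30]=0
i=31: i≥r, start 0; Z[31]=0
i=32: i≥r, start 0; Z[32]=0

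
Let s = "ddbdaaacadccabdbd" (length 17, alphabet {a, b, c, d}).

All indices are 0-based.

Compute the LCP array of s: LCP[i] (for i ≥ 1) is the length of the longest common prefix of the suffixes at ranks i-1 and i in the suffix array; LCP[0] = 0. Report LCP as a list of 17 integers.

[0, 2, 1, 1, 1, 0, 2, 2, 0, 2, 1, 0, 1, 1, 3, 1, 1]

sorted suffixes:
  #0 SA[0]=4  'aaacadccabdbd'
  #1 SA[1]=5  'aacadccabdbd'
  #2 SA[2]=12  'abdbd'
  #3 SA[3]=6  'acadccabdbd'
  #4 SA[4]=8  'adccabdbd'
  #5 SA[5]=15  'bd'
  #6 SA[6]=2  'bdaaacadccabdbd'
  #7 SA[7]=13  'bdbd'
  #8 SA[8]=11  'cabdbd'
  #9 SA[9]=7  'cadccabdbd'
  #10 SA[10]=10  'ccabdbd'
  #11 SA[11]=16  'd'
  #12 SA[12]=3  'daaacadccabdbd'
  #13 SA[13]=14  'dbd'
  #14 SA[14]=1  'dbdaaacadccabdbd'
  #15 SA[15]=9  'dccabdbd'
  #16 SA[16]=0  'ddbdaaacadccabdbd'

SA = [4, 5, 12, 6, 8, 15, 2, 13, 11, 7, 10, 16, 3, 14, 1, 9, 0]
[i] adj suffixes → lcp
  [1] 4/5 → 2 ('aa')
  [2] 5/12 → 1 ('a')
  [3] 12/6 → 1 ('a')
  [4] 6/8 → 1 ('a')
  [5] 8/15 → 0 ('')
  [6] 15/2 → 2 ('bd')
  [7] 2/13 → 2 ('bd')
  [8] 13/11 → 0 ('')
  [9] 11/7 → 2 ('ca')
  [10] 7/10 → 1 ('c')
  [11] 10/16 → 0 ('')
  [12] 16/3 → 1 ('d')
  [13] 3/14 → 1 ('d')
  [14] 14/1 → 3 ('dbd')
  [15] 1/9 → 1 ('d')
  [16] 9/0 → 1 ('d')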